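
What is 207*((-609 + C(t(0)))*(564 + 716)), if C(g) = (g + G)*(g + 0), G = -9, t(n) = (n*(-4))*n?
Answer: -161360640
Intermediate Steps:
t(n) = -4*n² (t(n) = (-4*n)*n = -4*n²)
C(g) = g*(-9 + g) (C(g) = (g - 9)*(g + 0) = (-9 + g)*g = g*(-9 + g))
207*((-609 + C(t(0)))*(564 + 716)) = 207*((-609 + (-4*0²)*(-9 - 4*0²))*(564 + 716)) = 207*((-609 + (-4*0)*(-9 - 4*0))*1280) = 207*((-609 + 0*(-9 + 0))*1280) = 207*((-609 + 0*(-9))*1280) = 207*((-609 + 0)*1280) = 207*(-609*1280) = 207*(-779520) = -161360640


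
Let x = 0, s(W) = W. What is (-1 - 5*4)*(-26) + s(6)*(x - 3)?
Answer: 528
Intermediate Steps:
(-1 - 5*4)*(-26) + s(6)*(x - 3) = (-1 - 5*4)*(-26) + 6*(0 - 3) = (-1 - 20)*(-26) + 6*(-3) = -21*(-26) - 18 = 546 - 18 = 528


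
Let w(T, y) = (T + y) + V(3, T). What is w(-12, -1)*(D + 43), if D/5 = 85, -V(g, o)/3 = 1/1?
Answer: -7488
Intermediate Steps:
V(g, o) = -3 (V(g, o) = -3/1 = -3)
w(T, y) = -3 + T + y (w(T, y) = (T + y) - 3 = -3 + T + y)
D = 425 (D = 5*85 = 425)
w(-12, -1)*(D + 43) = (-3 - 12 - 1)*(425 + 43) = -16*468 = -7488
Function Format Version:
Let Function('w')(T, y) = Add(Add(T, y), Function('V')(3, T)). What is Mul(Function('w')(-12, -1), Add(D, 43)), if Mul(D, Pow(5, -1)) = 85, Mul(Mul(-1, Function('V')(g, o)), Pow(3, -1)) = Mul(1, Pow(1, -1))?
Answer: -7488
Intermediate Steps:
Function('V')(g, o) = -3 (Function('V')(g, o) = Mul(-3, Mul(1, Pow(1, -1))) = Mul(-3, Mul(1, 1)) = Mul(-3, 1) = -3)
Function('w')(T, y) = Add(-3, T, y) (Function('w')(T, y) = Add(Add(T, y), -3) = Add(-3, T, y))
D = 425 (D = Mul(5, 85) = 425)
Mul(Function('w')(-12, -1), Add(D, 43)) = Mul(Add(-3, -12, -1), Add(425, 43)) = Mul(-16, 468) = -7488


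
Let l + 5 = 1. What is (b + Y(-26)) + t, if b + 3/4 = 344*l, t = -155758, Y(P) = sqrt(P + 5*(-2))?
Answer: -628539/4 + 6*I ≈ -1.5713e+5 + 6.0*I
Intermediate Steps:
l = -4 (l = -5 + 1 = -4)
Y(P) = sqrt(-10 + P) (Y(P) = sqrt(P - 10) = sqrt(-10 + P))
b = -5507/4 (b = -3/4 + 344*(-4) = -3/4 - 1376 = -5507/4 ≈ -1376.8)
(b + Y(-26)) + t = (-5507/4 + sqrt(-10 - 26)) - 155758 = (-5507/4 + sqrt(-36)) - 155758 = (-5507/4 + 6*I) - 155758 = -628539/4 + 6*I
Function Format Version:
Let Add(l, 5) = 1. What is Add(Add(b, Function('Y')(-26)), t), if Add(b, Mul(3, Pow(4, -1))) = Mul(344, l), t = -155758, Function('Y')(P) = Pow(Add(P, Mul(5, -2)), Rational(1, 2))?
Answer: Add(Rational(-628539, 4), Mul(6, I)) ≈ Add(-1.5713e+5, Mul(6.0000, I))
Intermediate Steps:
l = -4 (l = Add(-5, 1) = -4)
Function('Y')(P) = Pow(Add(-10, P), Rational(1, 2)) (Function('Y')(P) = Pow(Add(P, -10), Rational(1, 2)) = Pow(Add(-10, P), Rational(1, 2)))
b = Rational(-5507, 4) (b = Add(Rational(-3, 4), Mul(344, -4)) = Add(Rational(-3, 4), -1376) = Rational(-5507, 4) ≈ -1376.8)
Add(Add(b, Function('Y')(-26)), t) = Add(Add(Rational(-5507, 4), Pow(Add(-10, -26), Rational(1, 2))), -155758) = Add(Add(Rational(-5507, 4), Pow(-36, Rational(1, 2))), -155758) = Add(Add(Rational(-5507, 4), Mul(6, I)), -155758) = Add(Rational(-628539, 4), Mul(6, I))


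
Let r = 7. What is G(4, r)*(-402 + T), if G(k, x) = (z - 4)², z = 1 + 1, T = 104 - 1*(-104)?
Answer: -776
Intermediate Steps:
T = 208 (T = 104 + 104 = 208)
z = 2
G(k, x) = 4 (G(k, x) = (2 - 4)² = (-2)² = 4)
G(4, r)*(-402 + T) = 4*(-402 + 208) = 4*(-194) = -776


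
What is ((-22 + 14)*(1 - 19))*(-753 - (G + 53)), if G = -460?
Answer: -49824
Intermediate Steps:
((-22 + 14)*(1 - 19))*(-753 - (G + 53)) = ((-22 + 14)*(1 - 19))*(-753 - (-460 + 53)) = (-8*(-18))*(-753 - 1*(-407)) = 144*(-753 + 407) = 144*(-346) = -49824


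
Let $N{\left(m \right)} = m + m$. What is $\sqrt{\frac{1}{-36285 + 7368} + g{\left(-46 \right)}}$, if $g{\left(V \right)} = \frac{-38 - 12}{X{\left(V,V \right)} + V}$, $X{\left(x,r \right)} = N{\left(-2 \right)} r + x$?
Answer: $\frac{i \sqrt{11872629762}}{147798} \approx 0.73723 i$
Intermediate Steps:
$N{\left(m \right)} = 2 m$
$X{\left(x,r \right)} = x - 4 r$ ($X{\left(x,r \right)} = 2 \left(-2\right) r + x = - 4 r + x = x - 4 r$)
$g{\left(V \right)} = \frac{25}{V}$ ($g{\left(V \right)} = \frac{-38 - 12}{\left(V - 4 V\right) + V} = - \frac{50}{- 3 V + V} = - \frac{50}{\left(-2\right) V} = - 50 \left(- \frac{1}{2 V}\right) = \frac{25}{V}$)
$\sqrt{\frac{1}{-36285 + 7368} + g{\left(-46 \right)}} = \sqrt{\frac{1}{-36285 + 7368} + \frac{25}{-46}} = \sqrt{\frac{1}{-28917} + 25 \left(- \frac{1}{46}\right)} = \sqrt{- \frac{1}{28917} - \frac{25}{46}} = \sqrt{- \frac{722971}{1330182}} = \frac{i \sqrt{11872629762}}{147798}$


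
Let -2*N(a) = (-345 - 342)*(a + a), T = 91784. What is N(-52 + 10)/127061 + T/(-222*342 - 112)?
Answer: -3464027392/2415302549 ≈ -1.4342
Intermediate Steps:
N(a) = 687*a (N(a) = -(-345 - 342)*(a + a)/2 = -(-687)*2*a/2 = -(-687)*a = 687*a)
N(-52 + 10)/127061 + T/(-222*342 - 112) = (687*(-52 + 10))/127061 + 91784/(-222*342 - 112) = (687*(-42))*(1/127061) + 91784/(-75924 - 112) = -28854*1/127061 + 91784/(-76036) = -28854/127061 + 91784*(-1/76036) = -28854/127061 - 22946/19009 = -3464027392/2415302549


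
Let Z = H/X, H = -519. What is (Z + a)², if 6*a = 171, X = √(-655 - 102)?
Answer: 1382049/3028 + 29583*I*√757/757 ≈ 456.42 + 1075.2*I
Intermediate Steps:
X = I*√757 (X = √(-757) = I*√757 ≈ 27.514*I)
a = 57/2 (a = (⅙)*171 = 57/2 ≈ 28.500)
Z = 519*I*√757/757 (Z = -519*(-I*√757/757) = -(-519)*I*√757/757 = 519*I*√757/757 ≈ 18.863*I)
(Z + a)² = (519*I*√757/757 + 57/2)² = (57/2 + 519*I*√757/757)²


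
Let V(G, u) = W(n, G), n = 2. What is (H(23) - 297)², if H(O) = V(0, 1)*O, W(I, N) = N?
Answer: 88209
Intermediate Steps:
V(G, u) = G
H(O) = 0 (H(O) = 0*O = 0)
(H(23) - 297)² = (0 - 297)² = (-297)² = 88209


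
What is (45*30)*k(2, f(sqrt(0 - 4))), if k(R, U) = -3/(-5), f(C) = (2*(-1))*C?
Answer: 810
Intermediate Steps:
f(C) = -2*C
k(R, U) = 3/5 (k(R, U) = -3*(-1/5) = 3/5)
(45*30)*k(2, f(sqrt(0 - 4))) = (45*30)*(3/5) = 1350*(3/5) = 810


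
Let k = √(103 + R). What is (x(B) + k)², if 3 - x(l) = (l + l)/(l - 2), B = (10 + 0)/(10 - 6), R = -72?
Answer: (-7 + √31)² ≈ 2.0513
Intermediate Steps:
k = √31 (k = √(103 - 72) = √31 ≈ 5.5678)
B = 5/2 (B = 10/4 = 10*(¼) = 5/2 ≈ 2.5000)
x(l) = 3 - 2*l/(-2 + l) (x(l) = 3 - (l + l)/(l - 2) = 3 - 2*l/(-2 + l))
(x(B) + k)² = ((-6 + 5/2)/(-2 + 5/2) + √31)² = (-7/2/(½) + √31)² = (2*(-7/2) + √31)² = (-7 + √31)²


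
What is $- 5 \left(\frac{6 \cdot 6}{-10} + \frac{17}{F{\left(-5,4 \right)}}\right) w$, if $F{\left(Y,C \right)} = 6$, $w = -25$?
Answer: $- \frac{575}{6} \approx -95.833$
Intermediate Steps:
$- 5 \left(\frac{6 \cdot 6}{-10} + \frac{17}{F{\left(-5,4 \right)}}\right) w = - 5 \left(\frac{6 \cdot 6}{-10} + \frac{17}{6}\right) \left(-25\right) = - 5 \left(36 \left(- \frac{1}{10}\right) + 17 \cdot \frac{1}{6}\right) \left(-25\right) = - 5 \left(- \frac{18}{5} + \frac{17}{6}\right) \left(-25\right) = \left(-5\right) \left(- \frac{23}{30}\right) \left(-25\right) = \frac{23}{6} \left(-25\right) = - \frac{575}{6}$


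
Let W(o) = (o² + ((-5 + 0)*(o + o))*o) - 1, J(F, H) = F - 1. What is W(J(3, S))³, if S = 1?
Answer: -50653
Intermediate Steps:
J(F, H) = -1 + F
W(o) = -1 - 9*o² (W(o) = (o² + (-10*o)*o) - 1 = (o² - 10*o²) - 1 = -9*o² - 1 = -1 - 9*o²)
W(J(3, S))³ = (-1 - 9*(-1 + 3)²)³ = (-1 - 9*2²)³ = (-1 - 9*4)³ = (-1 - 36)³ = (-37)³ = -50653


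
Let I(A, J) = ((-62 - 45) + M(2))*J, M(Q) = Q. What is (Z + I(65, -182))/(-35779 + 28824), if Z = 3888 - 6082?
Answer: -16916/6955 ≈ -2.4322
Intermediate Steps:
Z = -2194
I(A, J) = -105*J (I(A, J) = ((-62 - 45) + 2)*J = (-107 + 2)*J = -105*J)
(Z + I(65, -182))/(-35779 + 28824) = (-2194 - 105*(-182))/(-35779 + 28824) = (-2194 + 19110)/(-6955) = 16916*(-1/6955) = -16916/6955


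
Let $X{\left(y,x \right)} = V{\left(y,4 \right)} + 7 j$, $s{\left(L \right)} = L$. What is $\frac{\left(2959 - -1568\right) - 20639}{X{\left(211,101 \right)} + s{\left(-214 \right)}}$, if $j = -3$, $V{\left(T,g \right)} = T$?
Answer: $\frac{2014}{3} \approx 671.33$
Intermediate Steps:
$X{\left(y,x \right)} = -21 + y$ ($X{\left(y,x \right)} = y + 7 \left(-3\right) = y - 21 = -21 + y$)
$\frac{\left(2959 - -1568\right) - 20639}{X{\left(211,101 \right)} + s{\left(-214 \right)}} = \frac{\left(2959 - -1568\right) - 20639}{\left(-21 + 211\right) - 214} = \frac{\left(2959 + 1568\right) - 20639}{190 - 214} = \frac{4527 - 20639}{-24} = \left(-16112\right) \left(- \frac{1}{24}\right) = \frac{2014}{3}$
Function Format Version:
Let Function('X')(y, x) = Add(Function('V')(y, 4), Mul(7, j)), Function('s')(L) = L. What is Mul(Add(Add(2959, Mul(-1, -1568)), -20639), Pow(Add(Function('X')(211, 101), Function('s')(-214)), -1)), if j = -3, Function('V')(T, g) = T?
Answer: Rational(2014, 3) ≈ 671.33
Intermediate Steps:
Function('X')(y, x) = Add(-21, y) (Function('X')(y, x) = Add(y, Mul(7, -3)) = Add(y, -21) = Add(-21, y))
Mul(Add(Add(2959, Mul(-1, -1568)), -20639), Pow(Add(Function('X')(211, 101), Function('s')(-214)), -1)) = Mul(Add(Add(2959, Mul(-1, -1568)), -20639), Pow(Add(Add(-21, 211), -214), -1)) = Mul(Add(Add(2959, 1568), -20639), Pow(Add(190, -214), -1)) = Mul(Add(4527, -20639), Pow(-24, -1)) = Mul(-16112, Rational(-1, 24)) = Rational(2014, 3)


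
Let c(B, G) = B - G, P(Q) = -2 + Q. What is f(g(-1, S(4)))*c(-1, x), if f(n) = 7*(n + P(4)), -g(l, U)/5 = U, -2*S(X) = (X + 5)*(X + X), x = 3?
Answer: -5096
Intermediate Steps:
S(X) = -X*(5 + X) (S(X) = -(X + 5)*(X + X)/2 = -(5 + X)*2*X/2 = -X*(5 + X))
g(l, U) = -5*U
f(n) = 14 + 7*n (f(n) = 7*(n + (-2 + 4)) = 7*(n + 2) = 7*(2 + n) = 14 + 7*n)
f(g(-1, S(4)))*c(-1, x) = (14 + 7*(-(-5)*4*(5 + 4)))*(-1 - 1*3) = (14 + 7*(-(-5)*4*9))*(-1 - 3) = (14 + 7*(-5*(-36)))*(-4) = (14 + 7*180)*(-4) = (14 + 1260)*(-4) = 1274*(-4) = -5096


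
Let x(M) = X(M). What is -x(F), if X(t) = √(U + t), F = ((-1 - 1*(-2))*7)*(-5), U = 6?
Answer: -I*√29 ≈ -5.3852*I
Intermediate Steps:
F = -35 (F = ((-1 + 2)*7)*(-5) = (1*7)*(-5) = 7*(-5) = -35)
X(t) = √(6 + t)
x(M) = √(6 + M)
-x(F) = -√(6 - 35) = -√(-29) = -I*√29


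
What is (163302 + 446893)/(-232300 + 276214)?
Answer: 610195/43914 ≈ 13.895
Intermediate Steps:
(163302 + 446893)/(-232300 + 276214) = 610195/43914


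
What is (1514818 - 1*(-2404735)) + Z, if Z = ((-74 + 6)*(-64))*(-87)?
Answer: 3540929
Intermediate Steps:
Z = -378624 (Z = -68*(-64)*(-87) = 4352*(-87) = -378624)
(1514818 - 1*(-2404735)) + Z = (1514818 - 1*(-2404735)) - 378624 = (1514818 + 2404735) - 378624 = 3919553 - 378624 = 3540929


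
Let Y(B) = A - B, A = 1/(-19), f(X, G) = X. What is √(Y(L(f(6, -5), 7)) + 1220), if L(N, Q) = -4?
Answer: √441845/19 ≈ 34.985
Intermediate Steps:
A = -1/19 ≈ -0.052632
Y(B) = -1/19 - B
√(Y(L(f(6, -5), 7)) + 1220) = √((-1/19 - 1*(-4)) + 1220) = √((-1/19 + 4) + 1220) = √(75/19 + 1220) = √(23255/19) = √441845/19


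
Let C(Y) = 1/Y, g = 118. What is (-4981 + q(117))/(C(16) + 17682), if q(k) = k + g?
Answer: -75936/282913 ≈ -0.26841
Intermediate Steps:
q(k) = 118 + k (q(k) = k + 118 = 118 + k)
(-4981 + q(117))/(C(16) + 17682) = (-4981 + (118 + 117))/(1/16 + 17682) = (-4981 + 235)/(1/16 + 17682) = -4746/282913/16 = -4746*16/282913 = -75936/282913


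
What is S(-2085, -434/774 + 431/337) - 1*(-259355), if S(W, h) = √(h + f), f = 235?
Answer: 259355 + √445484249303/43473 ≈ 2.5937e+5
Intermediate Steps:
S(W, h) = √(235 + h) (S(W, h) = √(h + 235) = √(235 + h))
S(-2085, -434/774 + 431/337) - 1*(-259355) = √(235 + (-434/774 + 431/337)) - 1*(-259355) = √(235 + (-434*1/774 + 431*(1/337))) + 259355 = √(235 + (-217/387 + 431/337)) + 259355 = √(235 + 93668/130419) + 259355 = √(30742133/130419) + 259355 = √445484249303/43473 + 259355 = 259355 + √445484249303/43473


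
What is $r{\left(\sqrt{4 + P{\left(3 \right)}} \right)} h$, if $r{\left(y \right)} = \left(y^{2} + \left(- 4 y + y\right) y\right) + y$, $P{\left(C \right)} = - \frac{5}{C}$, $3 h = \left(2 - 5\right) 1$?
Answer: $\frac{14}{3} - \frac{\sqrt{21}}{3} \approx 3.1391$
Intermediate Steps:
$h = -1$ ($h = \frac{\left(2 - 5\right) 1}{3} = \frac{\left(-3\right) 1}{3} = \frac{1}{3} \left(-3\right) = -1$)
$r{\left(y \right)} = y - 2 y^{2}$ ($r{\left(y \right)} = \left(y^{2} + - 3 y y\right) + y = \left(y^{2} - 3 y^{2}\right) + y = - 2 y^{2} + y = y - 2 y^{2}$)
$r{\left(\sqrt{4 + P{\left(3 \right)}} \right)} h = \sqrt{4 - \frac{5}{3}} \left(1 - 2 \sqrt{4 - \frac{5}{3}}\right) \left(-1\right) = \sqrt{\frac{7}{3}} \left(1 - 2 \sqrt{\frac{7}{3}}\right) \left(-1\right) = \frac{\sqrt{21}}{3} \left(1 - 2 \frac{\sqrt{21}}{3}\right) \left(-1\right) = \frac{\sqrt{21}}{3} \left(1 - \frac{2 \sqrt{21}}{3}\right) \left(-1\right) = \frac{\sqrt{21} \left(1 - \frac{2 \sqrt{21}}{3}\right)}{3} \left(-1\right) = - \frac{\sqrt{21} \left(1 - \frac{2 \sqrt{21}}{3}\right)}{3}$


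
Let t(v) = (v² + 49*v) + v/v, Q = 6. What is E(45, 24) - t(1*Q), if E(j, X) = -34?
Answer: -365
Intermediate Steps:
t(v) = 1 + v² + 49*v (t(v) = (v² + 49*v) + 1 = 1 + v² + 49*v)
E(45, 24) - t(1*Q) = -34 - (1 + (1*6)² + 49*(1*6)) = -34 - (1 + 6² + 49*6) = -34 - (1 + 36 + 294) = -34 - 1*331 = -34 - 331 = -365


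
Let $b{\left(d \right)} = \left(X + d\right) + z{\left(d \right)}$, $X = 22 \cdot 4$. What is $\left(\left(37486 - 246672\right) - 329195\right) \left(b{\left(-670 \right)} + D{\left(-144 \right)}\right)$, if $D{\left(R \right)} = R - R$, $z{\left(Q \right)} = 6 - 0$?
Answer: $310107456$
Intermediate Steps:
$z{\left(Q \right)} = 6$ ($z{\left(Q \right)} = 6 + 0 = 6$)
$X = 88$
$b{\left(d \right)} = 94 + d$ ($b{\left(d \right)} = \left(88 + d\right) + 6 = 94 + d$)
$D{\left(R \right)} = 0$
$\left(\left(37486 - 246672\right) - 329195\right) \left(b{\left(-670 \right)} + D{\left(-144 \right)}\right) = \left(\left(37486 - 246672\right) - 329195\right) \left(\left(94 - 670\right) + 0\right) = \left(-209186 - 329195\right) \left(-576 + 0\right) = \left(-538381\right) \left(-576\right) = 310107456$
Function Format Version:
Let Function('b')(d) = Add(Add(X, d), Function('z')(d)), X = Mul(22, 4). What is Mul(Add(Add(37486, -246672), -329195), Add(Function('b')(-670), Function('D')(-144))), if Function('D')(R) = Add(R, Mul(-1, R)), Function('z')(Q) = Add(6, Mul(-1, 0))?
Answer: 310107456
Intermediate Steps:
Function('z')(Q) = 6 (Function('z')(Q) = Add(6, 0) = 6)
X = 88
Function('b')(d) = Add(94, d) (Function('b')(d) = Add(Add(88, d), 6) = Add(94, d))
Function('D')(R) = 0
Mul(Add(Add(37486, -246672), -329195), Add(Function('b')(-670), Function('D')(-144))) = Mul(Add(Add(37486, -246672), -329195), Add(Add(94, -670), 0)) = Mul(Add(-209186, -329195), Add(-576, 0)) = Mul(-538381, -576) = 310107456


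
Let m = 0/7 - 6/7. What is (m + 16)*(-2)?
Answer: -212/7 ≈ -30.286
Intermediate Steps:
m = -6/7 (m = 0*(1/7) - 6*1/7 = 0 - 6/7 = -6/7 ≈ -0.85714)
(m + 16)*(-2) = (-6/7 + 16)*(-2) = (106/7)*(-2) = -212/7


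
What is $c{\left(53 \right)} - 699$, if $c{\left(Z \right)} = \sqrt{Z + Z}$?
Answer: $-699 + \sqrt{106} \approx -688.7$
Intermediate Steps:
$c{\left(Z \right)} = \sqrt{2} \sqrt{Z}$ ($c{\left(Z \right)} = \sqrt{2 Z} = \sqrt{2} \sqrt{Z}$)
$c{\left(53 \right)} - 699 = \sqrt{2} \sqrt{53} - 699 = \sqrt{106} - 699 = -699 + \sqrt{106}$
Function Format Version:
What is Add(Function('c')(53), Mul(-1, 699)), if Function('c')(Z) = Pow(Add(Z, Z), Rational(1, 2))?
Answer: Add(-699, Pow(106, Rational(1, 2))) ≈ -688.70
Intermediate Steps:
Function('c')(Z) = Mul(Pow(2, Rational(1, 2)), Pow(Z, Rational(1, 2))) (Function('c')(Z) = Pow(Mul(2, Z), Rational(1, 2)) = Mul(Pow(2, Rational(1, 2)), Pow(Z, Rational(1, 2))))
Add(Function('c')(53), Mul(-1, 699)) = Add(Mul(Pow(2, Rational(1, 2)), Pow(53, Rational(1, 2))), Mul(-1, 699)) = Add(Pow(106, Rational(1, 2)), -699) = Add(-699, Pow(106, Rational(1, 2)))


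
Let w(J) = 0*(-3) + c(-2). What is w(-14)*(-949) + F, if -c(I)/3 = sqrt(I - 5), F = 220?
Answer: 220 + 2847*I*sqrt(7) ≈ 220.0 + 7532.5*I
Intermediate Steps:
c(I) = -3*sqrt(-5 + I) (c(I) = -3*sqrt(I - 5) = -3*sqrt(-5 + I))
w(J) = -3*I*sqrt(7) (w(J) = 0*(-3) - 3*sqrt(-5 - 2) = 0 - 3*I*sqrt(7) = -3*I*sqrt(7))
w(-14)*(-949) + F = -3*I*sqrt(7)*(-949) + 220 = 2847*I*sqrt(7) + 220 = 220 + 2847*I*sqrt(7)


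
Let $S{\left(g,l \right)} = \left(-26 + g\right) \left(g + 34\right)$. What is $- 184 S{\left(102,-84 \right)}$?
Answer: $-1901824$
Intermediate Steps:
$S{\left(g,l \right)} = \left(-26 + g\right) \left(34 + g\right)$
$- 184 S{\left(102,-84 \right)} = - 184 \left(-884 + 102^{2} + 8 \cdot 102\right) = - 184 \left(-884 + 10404 + 816\right) = \left(-184\right) 10336 = -1901824$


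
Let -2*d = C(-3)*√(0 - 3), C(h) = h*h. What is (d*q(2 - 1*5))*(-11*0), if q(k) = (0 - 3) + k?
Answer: 0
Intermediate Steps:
C(h) = h²
q(k) = -3 + k
d = -9*I*√3/2 (d = -(-3)²*√(0 - 3)/2 = -9*√(-3)/2 = -9*I*√3/2 ≈ -7.7942*I)
(d*q(2 - 1*5))*(-11*0) = ((-9*I*√3/2)*(-3 + (2 - 1*5)))*(-11*0) = ((-9*I*√3/2)*(-3 + (2 - 5)))*0 = ((-9*I*√3/2)*(-3 - 3))*0 = (-9*I*√3/2*(-6))*0 = (27*I*√3)*0 = 0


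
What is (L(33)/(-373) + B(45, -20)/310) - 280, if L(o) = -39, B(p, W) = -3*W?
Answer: -3234193/11563 ≈ -279.70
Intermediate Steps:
(L(33)/(-373) + B(45, -20)/310) - 280 = (-39/(-373) - 3*(-20)/310) - 280 = (-39*(-1/373) + 60*(1/310)) - 280 = (39/373 + 6/31) - 280 = 3447/11563 - 280 = -3234193/11563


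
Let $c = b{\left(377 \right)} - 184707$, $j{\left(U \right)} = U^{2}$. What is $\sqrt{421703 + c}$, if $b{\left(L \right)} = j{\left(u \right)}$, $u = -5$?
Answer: $41 \sqrt{141} \approx 486.85$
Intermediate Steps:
$b{\left(L \right)} = 25$ ($b{\left(L \right)} = \left(-5\right)^{2} = 25$)
$c = -184682$ ($c = 25 - 184707 = -184682$)
$\sqrt{421703 + c} = \sqrt{421703 - 184682} = \sqrt{237021} = 41 \sqrt{141}$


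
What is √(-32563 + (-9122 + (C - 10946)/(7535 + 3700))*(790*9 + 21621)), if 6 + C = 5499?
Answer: I*√75028356696030/535 ≈ 16190.0*I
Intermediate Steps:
C = 5493 (C = -6 + 5499 = 5493)
√(-32563 + (-9122 + (C - 10946)/(7535 + 3700))*(790*9 + 21621)) = √(-32563 + (-9122 + (5493 - 10946)/(7535 + 3700))*(790*9 + 21621)) = √(-32563 + (-9122 - 5453/11235)*(7110 + 21621)) = √(-32563 + (-9122 - 5453*1/11235)*28731) = √(-32563 + (-9122 - 779/1605)*28731) = √(-32563 - 14641589/1605*28731) = √(-32563 - 140222497853/535) = √(-140239919058/535) = I*√75028356696030/535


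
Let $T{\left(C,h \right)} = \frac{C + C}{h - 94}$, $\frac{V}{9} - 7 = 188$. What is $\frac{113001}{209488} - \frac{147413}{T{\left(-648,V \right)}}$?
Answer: $\frac{1602934695215}{8484264} \approx 1.8893 \cdot 10^{5}$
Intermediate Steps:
$V = 1755$ ($V = 63 + 9 \cdot 188 = 63 + 1692 = 1755$)
$T{\left(C,h \right)} = \frac{2 C}{-94 + h}$
$\frac{113001}{209488} - \frac{147413}{T{\left(-648,V \right)}} = \frac{113001}{209488} - \frac{147413}{2 \left(-648\right) \frac{1}{-94 + 1755}} = 113001 \cdot \frac{1}{209488} - \frac{147413}{2 \left(-648\right) \frac{1}{1661}} = \frac{113001}{209488} - \frac{147413}{2 \left(-648\right) \frac{1}{1661}} = \frac{113001}{209488} - \frac{147413}{- \frac{1296}{1661}} = \frac{113001}{209488} - - \frac{244852993}{1296} = \frac{113001}{209488} + \frac{244852993}{1296} = \frac{1602934695215}{8484264}$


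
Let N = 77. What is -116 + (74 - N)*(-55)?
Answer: 49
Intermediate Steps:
-116 + (74 - N)*(-55) = -116 + (74 - 1*77)*(-55) = -116 + (74 - 77)*(-55) = -116 - 3*(-55) = -116 + 165 = 49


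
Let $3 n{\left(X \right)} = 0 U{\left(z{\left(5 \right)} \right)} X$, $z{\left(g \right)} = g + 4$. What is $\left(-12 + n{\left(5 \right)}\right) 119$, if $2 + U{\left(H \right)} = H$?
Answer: $-1428$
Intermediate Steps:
$z{\left(g \right)} = 4 + g$
$U{\left(H \right)} = -2 + H$
$n{\left(X \right)} = 0$ ($n{\left(X \right)} = \frac{0 \left(-2 + \left(4 + 5\right)\right) X}{3} = \frac{0 \left(-2 + 9\right) X}{3} = \frac{0 \cdot 7 X}{3} = \frac{0 X}{3} = \frac{1}{3} \cdot 0 = 0$)
$\left(-12 + n{\left(5 \right)}\right) 119 = \left(-12 + 0\right) 119 = \left(-12\right) 119 = -1428$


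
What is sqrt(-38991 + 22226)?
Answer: I*sqrt(16765) ≈ 129.48*I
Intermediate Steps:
sqrt(-38991 + 22226) = sqrt(-16765) = I*sqrt(16765)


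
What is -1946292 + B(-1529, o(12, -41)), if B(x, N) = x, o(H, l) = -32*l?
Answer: -1947821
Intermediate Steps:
-1946292 + B(-1529, o(12, -41)) = -1946292 - 1529 = -1947821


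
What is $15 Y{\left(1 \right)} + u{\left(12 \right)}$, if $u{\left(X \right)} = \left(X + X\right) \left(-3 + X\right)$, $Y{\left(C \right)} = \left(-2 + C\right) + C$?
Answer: $216$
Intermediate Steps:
$Y{\left(C \right)} = -2 + 2 C$
$u{\left(X \right)} = 2 X \left(-3 + X\right)$
$15 Y{\left(1 \right)} + u{\left(12 \right)} = 15 \left(-2 + 2 \cdot 1\right) + 2 \cdot 12 \left(-3 + 12\right) = 15 \left(-2 + 2\right) + 2 \cdot 12 \cdot 9 = 15 \cdot 0 + 216 = 0 + 216 = 216$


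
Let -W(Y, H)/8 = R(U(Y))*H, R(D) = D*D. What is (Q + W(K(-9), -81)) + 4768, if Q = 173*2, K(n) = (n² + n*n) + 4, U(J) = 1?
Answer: 5762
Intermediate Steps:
R(D) = D²
K(n) = 4 + 2*n² (K(n) = (n² + n²) + 4 = 2*n² + 4 = 4 + 2*n²)
W(Y, H) = -8*H (W(Y, H) = -8*1²*H = -8*H)
Q = 346
(Q + W(K(-9), -81)) + 4768 = (346 - 8*(-81)) + 4768 = (346 + 648) + 4768 = 994 + 4768 = 5762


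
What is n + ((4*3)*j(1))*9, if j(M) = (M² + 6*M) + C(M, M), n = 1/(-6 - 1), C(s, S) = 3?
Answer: 7559/7 ≈ 1079.9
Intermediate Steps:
n = -⅐ (n = 1/(-7) = -⅐ ≈ -0.14286)
j(M) = 3 + M² + 6*M (j(M) = (M² + 6*M) + 3 = 3 + M² + 6*M)
n + ((4*3)*j(1))*9 = -⅐ + ((4*3)*(3 + 1² + 6*1))*9 = -⅐ + (12*(3 + 1 + 6))*9 = -⅐ + (12*10)*9 = -⅐ + 120*9 = -⅐ + 1080 = 7559/7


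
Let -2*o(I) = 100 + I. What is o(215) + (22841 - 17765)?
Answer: 9837/2 ≈ 4918.5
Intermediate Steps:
o(I) = -50 - I/2 (o(I) = -(100 + I)/2 = -50 - I/2)
o(215) + (22841 - 17765) = (-50 - ½*215) + (22841 - 17765) = (-50 - 215/2) + 5076 = -315/2 + 5076 = 9837/2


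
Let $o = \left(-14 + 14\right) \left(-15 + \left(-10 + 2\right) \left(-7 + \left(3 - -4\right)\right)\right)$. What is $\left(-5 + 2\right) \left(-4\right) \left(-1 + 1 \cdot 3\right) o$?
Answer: $0$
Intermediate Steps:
$o = 0$ ($o = 0 \left(-15 - 8 \left(-7 + \left(3 + 4\right)\right)\right) = 0 \left(-15 - 8 \left(-7 + 7\right)\right) = 0 \left(-15 - 0\right) = 0 \left(-15 + 0\right) = 0 \left(-15\right) = 0$)
$\left(-5 + 2\right) \left(-4\right) \left(-1 + 1 \cdot 3\right) o = \left(-5 + 2\right) \left(-4\right) \left(-1 + 1 \cdot 3\right) 0 = \left(-3\right) \left(-4\right) \left(-1 + 3\right) 0 = 12 \cdot 2 \cdot 0 = 24 \cdot 0 = 0$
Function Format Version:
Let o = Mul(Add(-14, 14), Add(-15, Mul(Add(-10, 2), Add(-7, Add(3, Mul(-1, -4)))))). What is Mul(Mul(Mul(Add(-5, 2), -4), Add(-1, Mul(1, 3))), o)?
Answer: 0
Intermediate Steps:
o = 0 (o = Mul(0, Add(-15, Mul(-8, Add(-7, Add(3, 4))))) = Mul(0, Add(-15, Mul(-8, Add(-7, 7)))) = Mul(0, Add(-15, Mul(-8, 0))) = Mul(0, Add(-15, 0)) = Mul(0, -15) = 0)
Mul(Mul(Mul(Add(-5, 2), -4), Add(-1, Mul(1, 3))), o) = Mul(Mul(Mul(Add(-5, 2), -4), Add(-1, Mul(1, 3))), 0) = Mul(Mul(Mul(-3, -4), Add(-1, 3)), 0) = Mul(Mul(12, 2), 0) = Mul(24, 0) = 0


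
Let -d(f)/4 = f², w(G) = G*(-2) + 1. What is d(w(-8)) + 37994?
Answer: 36838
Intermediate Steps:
w(G) = 1 - 2*G (w(G) = -2*G + 1 = 1 - 2*G)
d(f) = -4*f²
d(w(-8)) + 37994 = -4*(1 - 2*(-8))² + 37994 = -4*(1 + 16)² + 37994 = -4*17² + 37994 = -4*289 + 37994 = -1156 + 37994 = 36838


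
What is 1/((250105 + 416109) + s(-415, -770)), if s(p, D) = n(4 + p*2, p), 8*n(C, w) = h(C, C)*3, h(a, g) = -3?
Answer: 8/5329703 ≈ 1.5010e-6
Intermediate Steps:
n(C, w) = -9/8 (n(C, w) = (-3*3)/8 = (⅛)*(-9) = -9/8)
s(p, D) = -9/8
1/((250105 + 416109) + s(-415, -770)) = 1/((250105 + 416109) - 9/8) = 1/(666214 - 9/8) = 1/(5329703/8) = 8/5329703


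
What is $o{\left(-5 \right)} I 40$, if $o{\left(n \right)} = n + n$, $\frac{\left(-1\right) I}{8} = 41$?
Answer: $131200$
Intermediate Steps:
$I = -328$ ($I = \left(-8\right) 41 = -328$)
$o{\left(n \right)} = 2 n$
$o{\left(-5 \right)} I 40 = 2 \left(-5\right) \left(-328\right) 40 = \left(-10\right) \left(-328\right) 40 = 3280 \cdot 40 = 131200$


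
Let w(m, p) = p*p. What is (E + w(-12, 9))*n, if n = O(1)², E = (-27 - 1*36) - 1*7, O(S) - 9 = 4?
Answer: 1859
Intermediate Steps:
O(S) = 13 (O(S) = 9 + 4 = 13)
w(m, p) = p²
E = -70 (E = (-27 - 36) - 7 = -63 - 7 = -70)
n = 169 (n = 13² = 169)
(E + w(-12, 9))*n = (-70 + 9²)*169 = (-70 + 81)*169 = 11*169 = 1859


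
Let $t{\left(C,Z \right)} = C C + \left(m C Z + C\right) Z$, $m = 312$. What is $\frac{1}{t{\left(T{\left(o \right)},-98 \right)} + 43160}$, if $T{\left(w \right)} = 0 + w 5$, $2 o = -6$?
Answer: $- \frac{1}{44901865} \approx -2.2271 \cdot 10^{-8}$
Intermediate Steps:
$o = -3$ ($o = \frac{1}{2} \left(-6\right) = -3$)
$T{\left(w \right)} = 5 w$ ($T{\left(w \right)} = 0 + 5 w = 5 w$)
$t{\left(C,Z \right)} = C^{2} + Z \left(C + 312 C Z\right)$ ($t{\left(C,Z \right)} = C C + \left(312 C Z + C\right) Z = C^{2} + \left(312 C Z + C\right) Z = C^{2} + \left(C + 312 C Z\right) Z = C^{2} + Z \left(C + 312 C Z\right)$)
$\frac{1}{t{\left(T{\left(o \right)},-98 \right)} + 43160} = \frac{1}{5 \left(-3\right) \left(5 \left(-3\right) - 98 + 312 \left(-98\right)^{2}\right) + 43160} = \frac{1}{- 15 \left(-15 - 98 + 312 \cdot 9604\right) + 43160} = \frac{1}{- 15 \left(-15 - 98 + 2996448\right) + 43160} = \frac{1}{\left(-15\right) 2996335 + 43160} = \frac{1}{-44945025 + 43160} = \frac{1}{-44901865} = - \frac{1}{44901865}$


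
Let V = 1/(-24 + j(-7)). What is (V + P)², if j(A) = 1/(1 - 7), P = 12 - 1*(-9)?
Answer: 9235521/21025 ≈ 439.26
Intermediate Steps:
P = 21 (P = 12 + 9 = 21)
j(A) = -⅙ (j(A) = 1/(-6) = -⅙)
V = -6/145 (V = 1/(-24 - ⅙) = 1/(-145/6) = -6/145 ≈ -0.041379)
(V + P)² = (-6/145 + 21)² = (3039/145)² = 9235521/21025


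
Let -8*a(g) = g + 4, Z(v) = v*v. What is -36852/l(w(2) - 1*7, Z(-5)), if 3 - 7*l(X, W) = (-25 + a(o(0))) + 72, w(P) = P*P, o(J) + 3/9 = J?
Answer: 6191136/1045 ≈ 5924.5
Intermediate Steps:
Z(v) = v²
o(J) = -⅓ + J
a(g) = -½ - g/8 (a(g) = -(g + 4)/8 = -(4 + g)/8 = -½ - g/8)
w(P) = P²
l(X, W) = -1045/168 (l(X, W) = 3/7 - ((-25 + (-½ - (-⅓ + 0)/8)) + 72)/7 = 3/7 - ((-25 + (-½ - ⅛*(-⅓))) + 72)/7 = 3/7 - ((-25 + (-½ + 1/24)) + 72)/7 = 3/7 - ((-25 - 11/24) + 72)/7 = 3/7 - (-611/24 + 72)/7 = 3/7 - ⅐*1117/24 = 3/7 - 1117/168 = -1045/168)
-36852/l(w(2) - 1*7, Z(-5)) = -36852/(-1045/168) = -36852*(-168/1045) = 6191136/1045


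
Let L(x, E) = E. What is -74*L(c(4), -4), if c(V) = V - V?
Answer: 296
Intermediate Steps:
c(V) = 0
-74*L(c(4), -4) = -74*(-4) = 296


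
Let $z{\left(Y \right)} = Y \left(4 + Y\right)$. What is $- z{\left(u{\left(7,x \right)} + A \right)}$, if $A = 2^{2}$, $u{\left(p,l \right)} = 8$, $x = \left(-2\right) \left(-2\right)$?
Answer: $-192$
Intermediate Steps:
$x = 4$
$A = 4$
$- z{\left(u{\left(7,x \right)} + A \right)} = - \left(8 + 4\right) \left(4 + \left(8 + 4\right)\right) = - 12 \left(4 + 12\right) = - 12 \cdot 16 = \left(-1\right) 192 = -192$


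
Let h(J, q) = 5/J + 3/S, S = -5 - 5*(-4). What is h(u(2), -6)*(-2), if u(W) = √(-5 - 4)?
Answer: -⅖ + 10*I/3 ≈ -0.4 + 3.3333*I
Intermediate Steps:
S = 15 (S = -5 + 20 = 15)
u(W) = 3*I (u(W) = √(-9) = 3*I)
h(J, q) = ⅕ + 5/J (h(J, q) = 5/J + 3/15 = 5/J + 3*(1/15) = 5/J + ⅕ = ⅕ + 5/J)
h(u(2), -6)*(-2) = ((25 + 3*I)/(5*((3*I))))*(-2) = ((-I/3)*(25 + 3*I)/5)*(-2) = -I*(25 + 3*I)/15*(-2) = 2*I*(25 + 3*I)/15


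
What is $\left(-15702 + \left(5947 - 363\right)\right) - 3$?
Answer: $-10121$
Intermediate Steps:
$\left(-15702 + \left(5947 - 363\right)\right) - 3 = \left(-15702 + 5584\right) - 3 = -10118 - 3 = -10121$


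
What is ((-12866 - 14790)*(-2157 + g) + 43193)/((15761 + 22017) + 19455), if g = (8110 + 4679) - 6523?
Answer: -113595311/57233 ≈ -1984.8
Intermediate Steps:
g = 6266 (g = 12789 - 6523 = 6266)
((-12866 - 14790)*(-2157 + g) + 43193)/((15761 + 22017) + 19455) = ((-12866 - 14790)*(-2157 + 6266) + 43193)/((15761 + 22017) + 19455) = (-27656*4109 + 43193)/(37778 + 19455) = (-113638504 + 43193)/57233 = -113595311*1/57233 = -113595311/57233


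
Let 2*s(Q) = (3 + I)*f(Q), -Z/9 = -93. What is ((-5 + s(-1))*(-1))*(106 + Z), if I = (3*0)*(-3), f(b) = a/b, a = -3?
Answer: 943/2 ≈ 471.50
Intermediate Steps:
f(b) = -3/b
Z = 837 (Z = -9*(-93) = 837)
I = 0 (I = 0*(-3) = 0)
s(Q) = -9/(2*Q) (s(Q) = ((3 + 0)*(-3/Q))/2 = (3*(-3/Q))/2 = (-9/Q)/2 = -9/(2*Q))
((-5 + s(-1))*(-1))*(106 + Z) = ((-5 - 9/2/(-1))*(-1))*(106 + 837) = ((-5 - 9/2*(-1))*(-1))*943 = ((-5 + 9/2)*(-1))*943 = -½*(-1)*943 = (½)*943 = 943/2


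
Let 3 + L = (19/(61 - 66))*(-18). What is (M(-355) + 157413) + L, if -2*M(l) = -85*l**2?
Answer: 55135409/10 ≈ 5.5135e+6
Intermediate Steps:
M(l) = 85*l**2/2 (M(l) = -(-85)*l**2/2 = 85*l**2/2)
L = 327/5 (L = -3 + (19/(61 - 66))*(-18) = -3 + (19/(-5))*(-18) = -3 - 1/5*19*(-18) = -3 - 19/5*(-18) = -3 + 342/5 = 327/5 ≈ 65.400)
(M(-355) + 157413) + L = ((85/2)*(-355)**2 + 157413) + 327/5 = ((85/2)*126025 + 157413) + 327/5 = (10712125/2 + 157413) + 327/5 = 11026951/2 + 327/5 = 55135409/10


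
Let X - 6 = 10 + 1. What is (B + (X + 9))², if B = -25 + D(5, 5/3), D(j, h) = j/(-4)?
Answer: 1/16 ≈ 0.062500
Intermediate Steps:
X = 17 (X = 6 + (10 + 1) = 6 + 11 = 17)
D(j, h) = -j/4 (D(j, h) = j*(-¼) = -j/4)
B = -105/4 (B = -25 - ¼*5 = -25 - 5/4 = -105/4 ≈ -26.250)
(B + (X + 9))² = (-105/4 + (17 + 9))² = (-105/4 + 26)² = (-¼)² = 1/16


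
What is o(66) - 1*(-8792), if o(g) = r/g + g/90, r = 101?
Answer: 967369/110 ≈ 8794.3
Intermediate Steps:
o(g) = 101/g + g/90
o(66) - 1*(-8792) = (101/66 + (1/90)*66) - 1*(-8792) = (101*(1/66) + 11/15) + 8792 = (101/66 + 11/15) + 8792 = 249/110 + 8792 = 967369/110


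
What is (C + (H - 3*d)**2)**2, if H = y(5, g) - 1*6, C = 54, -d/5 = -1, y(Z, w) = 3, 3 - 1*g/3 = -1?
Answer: 142884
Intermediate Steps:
g = 12 (g = 9 - 3*(-1) = 9 + 3 = 12)
d = 5 (d = -5*(-1) = 5)
H = -3 (H = 3 - 1*6 = 3 - 6 = -3)
(C + (H - 3*d)**2)**2 = (54 + (-3 - 3*5)**2)**2 = (54 + (-3 - 15)**2)**2 = (54 + (-18)**2)**2 = (54 + 324)**2 = 378**2 = 142884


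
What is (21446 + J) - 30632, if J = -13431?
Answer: -22617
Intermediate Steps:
(21446 + J) - 30632 = (21446 - 13431) - 30632 = 8015 - 30632 = -22617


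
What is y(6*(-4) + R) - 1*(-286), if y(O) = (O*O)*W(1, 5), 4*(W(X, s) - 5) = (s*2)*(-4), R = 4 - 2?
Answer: -2134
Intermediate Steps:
R = 2
W(X, s) = 5 - 2*s (W(X, s) = 5 + ((s*2)*(-4))/4 = 5 + ((2*s)*(-4))/4 = 5 + (-8*s)/4 = 5 - 2*s)
y(O) = -5*O**2 (y(O) = (O*O)*(5 - 2*5) = O**2*(5 - 10) = O**2*(-5) = -5*O**2)
y(6*(-4) + R) - 1*(-286) = -5*(6*(-4) + 2)**2 - 1*(-286) = -5*(-24 + 2)**2 + 286 = -5*(-22)**2 + 286 = -5*484 + 286 = -2420 + 286 = -2134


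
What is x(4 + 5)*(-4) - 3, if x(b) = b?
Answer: -39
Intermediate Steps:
x(4 + 5)*(-4) - 3 = (4 + 5)*(-4) - 3 = 9*(-4) - 3 = -36 - 3 = -39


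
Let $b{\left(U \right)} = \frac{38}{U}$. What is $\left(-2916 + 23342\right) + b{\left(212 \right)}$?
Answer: $\frac{2165175}{106} \approx 20426.0$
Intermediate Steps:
$\left(-2916 + 23342\right) + b{\left(212 \right)} = \left(-2916 + 23342\right) + \frac{38}{212} = 20426 + 38 \cdot \frac{1}{212} = 20426 + \frac{19}{106} = \frac{2165175}{106}$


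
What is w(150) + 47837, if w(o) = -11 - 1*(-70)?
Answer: 47896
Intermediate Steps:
w(o) = 59 (w(o) = -11 + 70 = 59)
w(150) + 47837 = 59 + 47837 = 47896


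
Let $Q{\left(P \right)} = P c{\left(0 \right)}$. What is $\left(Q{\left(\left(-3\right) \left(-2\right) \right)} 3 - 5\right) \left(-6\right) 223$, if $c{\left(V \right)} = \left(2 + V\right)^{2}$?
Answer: $-89646$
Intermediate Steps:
$Q{\left(P \right)} = 4 P$ ($Q{\left(P \right)} = P \left(2 + 0\right)^{2} = P 2^{2} = P 4 = 4 P$)
$\left(Q{\left(\left(-3\right) \left(-2\right) \right)} 3 - 5\right) \left(-6\right) 223 = \left(4 \left(\left(-3\right) \left(-2\right)\right) 3 - 5\right) \left(-6\right) 223 = \left(4 \cdot 6 \cdot 3 - 5\right) \left(-6\right) 223 = \left(24 \cdot 3 - 5\right) \left(-6\right) 223 = \left(72 - 5\right) \left(-6\right) 223 = 67 \left(-6\right) 223 = \left(-402\right) 223 = -89646$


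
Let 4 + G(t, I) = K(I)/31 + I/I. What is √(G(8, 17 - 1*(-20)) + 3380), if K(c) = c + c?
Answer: √3247591/31 ≈ 58.133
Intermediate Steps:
K(c) = 2*c
G(t, I) = -3 + 2*I/31 (G(t, I) = -4 + ((2*I)/31 + I/I) = -4 + ((2*I)*(1/31) + 1) = -4 + (2*I/31 + 1) = -4 + (1 + 2*I/31) = -3 + 2*I/31)
√(G(8, 17 - 1*(-20)) + 3380) = √((-3 + 2*(17 - 1*(-20))/31) + 3380) = √((-3 + 2*(17 + 20)/31) + 3380) = √((-3 + (2/31)*37) + 3380) = √((-3 + 74/31) + 3380) = √(-19/31 + 3380) = √(104761/31) = √3247591/31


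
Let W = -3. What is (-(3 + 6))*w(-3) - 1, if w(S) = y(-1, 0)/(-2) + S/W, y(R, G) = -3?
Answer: -47/2 ≈ -23.500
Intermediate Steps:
w(S) = 3/2 - S/3 (w(S) = -3/(-2) + S/(-3) = -3*(-½) + S*(-⅓) = 3/2 - S/3)
(-(3 + 6))*w(-3) - 1 = (-(3 + 6))*(3/2 - ⅓*(-3)) - 1 = (-1*9)*(3/2 + 1) - 1 = -9*5/2 - 1 = -45/2 - 1 = -47/2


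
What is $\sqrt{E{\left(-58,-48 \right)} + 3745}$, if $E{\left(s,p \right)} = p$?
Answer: $\sqrt{3697} \approx 60.803$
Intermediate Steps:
$\sqrt{E{\left(-58,-48 \right)} + 3745} = \sqrt{-48 + 3745} = \sqrt{3697}$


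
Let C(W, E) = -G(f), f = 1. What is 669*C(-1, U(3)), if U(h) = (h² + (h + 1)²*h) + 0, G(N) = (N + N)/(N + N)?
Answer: -669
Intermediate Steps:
G(N) = 1 (G(N) = (2*N)/((2*N)) = (2*N)*(1/(2*N)) = 1)
U(h) = h² + h*(1 + h)² (U(h) = (h² + (1 + h)²*h) + 0 = (h² + h*(1 + h)²) + 0 = h² + h*(1 + h)²)
C(W, E) = -1 (C(W, E) = -1*1 = -1)
669*C(-1, U(3)) = 669*(-1) = -669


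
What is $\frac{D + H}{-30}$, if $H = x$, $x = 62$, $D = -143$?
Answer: $\frac{27}{10} \approx 2.7$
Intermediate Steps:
$H = 62$
$\frac{D + H}{-30} = \frac{-143 + 62}{-30} = \left(-81\right) \left(- \frac{1}{30}\right) = \frac{27}{10}$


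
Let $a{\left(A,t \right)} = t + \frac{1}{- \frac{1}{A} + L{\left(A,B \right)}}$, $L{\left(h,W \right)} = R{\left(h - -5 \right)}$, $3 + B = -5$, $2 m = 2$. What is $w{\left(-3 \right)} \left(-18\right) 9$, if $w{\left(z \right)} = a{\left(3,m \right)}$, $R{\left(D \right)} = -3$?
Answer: $- \frac{567}{5} \approx -113.4$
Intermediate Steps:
$m = 1$ ($m = \frac{1}{2} \cdot 2 = 1$)
$B = -8$ ($B = -3 - 5 = -8$)
$L{\left(h,W \right)} = -3$
$a{\left(A,t \right)} = t + \frac{1}{-3 - \frac{1}{A}}$ ($a{\left(A,t \right)} = t + \frac{1}{- \frac{1}{A} - 3} = t + \frac{1}{-3 - \frac{1}{A}}$)
$w{\left(z \right)} = \frac{7}{10}$ ($w{\left(z \right)} = \frac{1 - 3 + 3 \cdot 3 \cdot 1}{1 + 3 \cdot 3} = \frac{1 - 3 + 9}{1 + 9} = \frac{1}{10} \cdot 7 = \frac{7}{10}$)
$w{\left(-3 \right)} \left(-18\right) 9 = \frac{7}{10} \left(-18\right) 9 = \left(- \frac{63}{5}\right) 9 = - \frac{567}{5}$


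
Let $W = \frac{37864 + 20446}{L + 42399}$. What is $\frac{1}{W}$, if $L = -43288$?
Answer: $- \frac{127}{8330} \approx -0.015246$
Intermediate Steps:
$W = - \frac{8330}{127}$ ($W = \frac{37864 + 20446}{-43288 + 42399} = \frac{58310}{-889} = 58310 \left(- \frac{1}{889}\right) = - \frac{8330}{127} \approx -65.591$)
$\frac{1}{W} = \frac{1}{- \frac{8330}{127}} = - \frac{127}{8330}$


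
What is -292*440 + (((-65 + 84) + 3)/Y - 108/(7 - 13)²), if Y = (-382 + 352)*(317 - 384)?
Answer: -129125404/1005 ≈ -1.2848e+5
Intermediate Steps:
Y = 2010 (Y = -30*(-67) = 2010)
-292*440 + (((-65 + 84) + 3)/Y - 108/(7 - 13)²) = -292*440 + (((-65 + 84) + 3)/2010 - 108/(7 - 13)²) = -128480 + ((19 + 3)*(1/2010) - 108/((-6)²)) = -128480 + (22*(1/2010) - 108/36) = -128480 + (11/1005 - 108*1/36) = -128480 + (11/1005 - 3) = -128480 - 3004/1005 = -129125404/1005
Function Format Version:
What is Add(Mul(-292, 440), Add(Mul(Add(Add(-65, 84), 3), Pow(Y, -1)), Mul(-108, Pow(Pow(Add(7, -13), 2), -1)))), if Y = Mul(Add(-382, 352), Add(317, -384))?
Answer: Rational(-129125404, 1005) ≈ -1.2848e+5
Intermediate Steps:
Y = 2010 (Y = Mul(-30, -67) = 2010)
Add(Mul(-292, 440), Add(Mul(Add(Add(-65, 84), 3), Pow(Y, -1)), Mul(-108, Pow(Pow(Add(7, -13), 2), -1)))) = Add(Mul(-292, 440), Add(Mul(Add(Add(-65, 84), 3), Pow(2010, -1)), Mul(-108, Pow(Pow(Add(7, -13), 2), -1)))) = Add(-128480, Add(Mul(Add(19, 3), Rational(1, 2010)), Mul(-108, Pow(Pow(-6, 2), -1)))) = Add(-128480, Add(Mul(22, Rational(1, 2010)), Mul(-108, Pow(36, -1)))) = Add(-128480, Add(Rational(11, 1005), Mul(-108, Rational(1, 36)))) = Add(-128480, Add(Rational(11, 1005), -3)) = Add(-128480, Rational(-3004, 1005)) = Rational(-129125404, 1005)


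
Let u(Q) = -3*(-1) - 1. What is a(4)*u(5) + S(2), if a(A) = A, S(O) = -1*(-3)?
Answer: 11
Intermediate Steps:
S(O) = 3
u(Q) = 2 (u(Q) = 3 - 1 = 2)
a(4)*u(5) + S(2) = 4*2 + 3 = 8 + 3 = 11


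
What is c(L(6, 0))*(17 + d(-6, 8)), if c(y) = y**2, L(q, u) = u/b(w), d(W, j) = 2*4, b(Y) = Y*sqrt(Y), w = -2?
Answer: 0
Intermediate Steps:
b(Y) = Y**(3/2)
d(W, j) = 8
L(q, u) = I*u*sqrt(2)/4 (L(q, u) = u/((-2)**(3/2)) = u/((-2*I*sqrt(2))) = u*(I*sqrt(2)/4) = I*u*sqrt(2)/4)
c(L(6, 0))*(17 + d(-6, 8)) = ((1/4)*I*0*sqrt(2))**2*(17 + 8) = 0**2*25 = 0*25 = 0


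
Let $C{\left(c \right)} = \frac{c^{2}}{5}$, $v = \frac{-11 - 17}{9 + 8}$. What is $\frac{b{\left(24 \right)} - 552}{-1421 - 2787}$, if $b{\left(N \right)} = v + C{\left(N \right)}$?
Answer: $\frac{9317}{89420} \approx 0.10419$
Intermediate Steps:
$v = - \frac{28}{17} \approx -1.6471$
$C{\left(c \right)} = \frac{c^{2}}{5}$ ($C{\left(c \right)} = c^{2} \cdot \frac{1}{5} = \frac{c^{2}}{5}$)
$b{\left(N \right)} = - \frac{28}{17} + \frac{N^{2}}{5}$
$\frac{b{\left(24 \right)} - 552}{-1421 - 2787} = \frac{\left(- \frac{28}{17} + \frac{24^{2}}{5}\right) - 552}{-1421 - 2787} = \frac{\left(- \frac{28}{17} + \frac{1}{5} \cdot 576\right) - 552}{-4208} = \left(\left(- \frac{28}{17} + \frac{576}{5}\right) - 552\right) \left(- \frac{1}{4208}\right) = \left(\frac{9652}{85} - 552\right) \left(- \frac{1}{4208}\right) = \left(- \frac{37268}{85}\right) \left(- \frac{1}{4208}\right) = \frac{9317}{89420}$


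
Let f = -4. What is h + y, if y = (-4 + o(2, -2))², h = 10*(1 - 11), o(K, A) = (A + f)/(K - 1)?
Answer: 0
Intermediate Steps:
o(K, A) = (-4 + A)/(-1 + K) (o(K, A) = (A - 4)/(K - 1) = (-4 + A)/(-1 + K))
h = -100 (h = 10*(-10) = -100)
y = 100 (y = (-4 + (-4 - 2)/(-1 + 2))² = (-4 - 6/1)² = (-4 + 1*(-6))² = (-4 - 6)² = (-10)² = 100)
h + y = -100 + 100 = 0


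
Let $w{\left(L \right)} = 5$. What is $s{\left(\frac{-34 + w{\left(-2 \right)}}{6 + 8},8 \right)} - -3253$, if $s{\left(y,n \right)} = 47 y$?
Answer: $\frac{44179}{14} \approx 3155.6$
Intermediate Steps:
$s{\left(\frac{-34 + w{\left(-2 \right)}}{6 + 8},8 \right)} - -3253 = 47 \frac{-34 + 5}{6 + 8} - -3253 = 47 \left(- \frac{29}{14}\right) + 3253 = - \frac{1363}{14} + 3253 = \frac{44179}{14}$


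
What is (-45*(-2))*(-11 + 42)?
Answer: 2790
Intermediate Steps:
(-45*(-2))*(-11 + 42) = 90*31 = 2790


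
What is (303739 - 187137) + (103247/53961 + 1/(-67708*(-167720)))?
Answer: 71452586561775983401/612780347595360 ≈ 1.1660e+5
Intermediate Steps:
(303739 - 187137) + (103247/53961 + 1/(-67708*(-167720))) = 116602 + (103247*(1/53961) - 1/67708*(-1/167720)) = 116602 + (103247/53961 + 1/11355985760) = 116602 + 1172471461816681/612780347595360 = 71452586561775983401/612780347595360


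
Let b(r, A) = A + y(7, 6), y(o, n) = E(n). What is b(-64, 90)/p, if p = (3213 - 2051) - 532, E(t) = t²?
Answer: ⅕ ≈ 0.20000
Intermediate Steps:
p = 630 (p = 1162 - 532 = 630)
y(o, n) = n²
b(r, A) = 36 + A (b(r, A) = A + 6² = A + 36 = 36 + A)
b(-64, 90)/p = (36 + 90)/630 = 126*(1/630) = ⅕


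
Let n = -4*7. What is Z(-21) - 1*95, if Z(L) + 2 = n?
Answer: -125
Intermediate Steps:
n = -28
Z(L) = -30 (Z(L) = -2 - 28 = -30)
Z(-21) - 1*95 = -30 - 1*95 = -30 - 95 = -125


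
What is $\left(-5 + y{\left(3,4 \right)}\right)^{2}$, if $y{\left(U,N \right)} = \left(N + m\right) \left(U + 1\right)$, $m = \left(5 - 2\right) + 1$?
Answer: $729$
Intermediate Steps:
$m = 4$ ($m = 3 + 1 = 4$)
$y{\left(U,N \right)} = \left(1 + U\right) \left(4 + N\right)$ ($y{\left(U,N \right)} = \left(N + 4\right) \left(U + 1\right) = \left(4 + N\right) \left(1 + U\right) = \left(1 + U\right) \left(4 + N\right)$)
$\left(-5 + y{\left(3,4 \right)}\right)^{2} = \left(-5 + \left(4 + 4 + 4 \cdot 3 + 4 \cdot 3\right)\right)^{2} = \left(-5 + \left(4 + 4 + 12 + 12\right)\right)^{2} = \left(-5 + 32\right)^{2} = 27^{2} = 729$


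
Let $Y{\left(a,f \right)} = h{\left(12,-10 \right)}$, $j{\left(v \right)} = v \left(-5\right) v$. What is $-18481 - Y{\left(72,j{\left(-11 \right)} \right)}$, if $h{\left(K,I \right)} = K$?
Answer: $-18493$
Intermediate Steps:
$j{\left(v \right)} = - 5 v^{2}$ ($j{\left(v \right)} = - 5 v v = - 5 v^{2}$)
$Y{\left(a,f \right)} = 12$
$-18481 - Y{\left(72,j{\left(-11 \right)} \right)} = -18481 - 12 = -18493$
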